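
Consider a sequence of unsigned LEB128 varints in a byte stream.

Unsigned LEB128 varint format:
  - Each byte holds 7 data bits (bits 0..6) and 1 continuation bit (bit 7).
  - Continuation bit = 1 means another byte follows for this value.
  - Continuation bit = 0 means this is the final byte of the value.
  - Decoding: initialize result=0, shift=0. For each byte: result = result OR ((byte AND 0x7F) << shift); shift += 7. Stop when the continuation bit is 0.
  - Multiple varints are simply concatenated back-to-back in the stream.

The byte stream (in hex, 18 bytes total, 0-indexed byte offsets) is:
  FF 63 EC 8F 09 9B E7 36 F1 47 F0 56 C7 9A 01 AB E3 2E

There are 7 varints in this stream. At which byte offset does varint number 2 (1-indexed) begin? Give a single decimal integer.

Answer: 2

Derivation:
  byte[0]=0xFF cont=1 payload=0x7F=127: acc |= 127<<0 -> acc=127 shift=7
  byte[1]=0x63 cont=0 payload=0x63=99: acc |= 99<<7 -> acc=12799 shift=14 [end]
Varint 1: bytes[0:2] = FF 63 -> value 12799 (2 byte(s))
  byte[2]=0xEC cont=1 payload=0x6C=108: acc |= 108<<0 -> acc=108 shift=7
  byte[3]=0x8F cont=1 payload=0x0F=15: acc |= 15<<7 -> acc=2028 shift=14
  byte[4]=0x09 cont=0 payload=0x09=9: acc |= 9<<14 -> acc=149484 shift=21 [end]
Varint 2: bytes[2:5] = EC 8F 09 -> value 149484 (3 byte(s))
  byte[5]=0x9B cont=1 payload=0x1B=27: acc |= 27<<0 -> acc=27 shift=7
  byte[6]=0xE7 cont=1 payload=0x67=103: acc |= 103<<7 -> acc=13211 shift=14
  byte[7]=0x36 cont=0 payload=0x36=54: acc |= 54<<14 -> acc=897947 shift=21 [end]
Varint 3: bytes[5:8] = 9B E7 36 -> value 897947 (3 byte(s))
  byte[8]=0xF1 cont=1 payload=0x71=113: acc |= 113<<0 -> acc=113 shift=7
  byte[9]=0x47 cont=0 payload=0x47=71: acc |= 71<<7 -> acc=9201 shift=14 [end]
Varint 4: bytes[8:10] = F1 47 -> value 9201 (2 byte(s))
  byte[10]=0xF0 cont=1 payload=0x70=112: acc |= 112<<0 -> acc=112 shift=7
  byte[11]=0x56 cont=0 payload=0x56=86: acc |= 86<<7 -> acc=11120 shift=14 [end]
Varint 5: bytes[10:12] = F0 56 -> value 11120 (2 byte(s))
  byte[12]=0xC7 cont=1 payload=0x47=71: acc |= 71<<0 -> acc=71 shift=7
  byte[13]=0x9A cont=1 payload=0x1A=26: acc |= 26<<7 -> acc=3399 shift=14
  byte[14]=0x01 cont=0 payload=0x01=1: acc |= 1<<14 -> acc=19783 shift=21 [end]
Varint 6: bytes[12:15] = C7 9A 01 -> value 19783 (3 byte(s))
  byte[15]=0xAB cont=1 payload=0x2B=43: acc |= 43<<0 -> acc=43 shift=7
  byte[16]=0xE3 cont=1 payload=0x63=99: acc |= 99<<7 -> acc=12715 shift=14
  byte[17]=0x2E cont=0 payload=0x2E=46: acc |= 46<<14 -> acc=766379 shift=21 [end]
Varint 7: bytes[15:18] = AB E3 2E -> value 766379 (3 byte(s))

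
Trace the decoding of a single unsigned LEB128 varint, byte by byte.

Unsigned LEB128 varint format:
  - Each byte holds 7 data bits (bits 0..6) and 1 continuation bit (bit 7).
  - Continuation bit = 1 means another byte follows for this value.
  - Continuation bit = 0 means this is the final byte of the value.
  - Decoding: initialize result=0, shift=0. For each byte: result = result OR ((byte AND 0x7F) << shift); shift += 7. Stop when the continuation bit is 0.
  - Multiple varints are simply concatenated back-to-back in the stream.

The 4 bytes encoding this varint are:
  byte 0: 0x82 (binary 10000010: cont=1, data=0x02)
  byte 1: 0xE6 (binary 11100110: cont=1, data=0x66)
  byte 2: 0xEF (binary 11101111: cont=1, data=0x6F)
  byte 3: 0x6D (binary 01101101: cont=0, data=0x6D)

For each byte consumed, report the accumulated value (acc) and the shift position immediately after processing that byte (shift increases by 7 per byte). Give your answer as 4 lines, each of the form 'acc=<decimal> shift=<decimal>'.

Answer: acc=2 shift=7
acc=13058 shift=14
acc=1831682 shift=21
acc=230421250 shift=28

Derivation:
byte 0=0x82: payload=0x02=2, contrib = 2<<0 = 2; acc -> 2, shift -> 7
byte 1=0xE6: payload=0x66=102, contrib = 102<<7 = 13056; acc -> 13058, shift -> 14
byte 2=0xEF: payload=0x6F=111, contrib = 111<<14 = 1818624; acc -> 1831682, shift -> 21
byte 3=0x6D: payload=0x6D=109, contrib = 109<<21 = 228589568; acc -> 230421250, shift -> 28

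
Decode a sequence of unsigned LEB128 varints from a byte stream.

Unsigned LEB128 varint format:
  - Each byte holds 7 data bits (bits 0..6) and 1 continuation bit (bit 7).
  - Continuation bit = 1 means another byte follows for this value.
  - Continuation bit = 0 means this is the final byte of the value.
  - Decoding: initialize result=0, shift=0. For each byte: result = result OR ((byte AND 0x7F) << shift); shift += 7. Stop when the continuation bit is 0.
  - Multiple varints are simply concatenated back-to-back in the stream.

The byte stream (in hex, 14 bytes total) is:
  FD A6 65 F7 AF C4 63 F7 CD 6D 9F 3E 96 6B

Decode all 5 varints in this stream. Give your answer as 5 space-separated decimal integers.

  byte[0]=0xFD cont=1 payload=0x7D=125: acc |= 125<<0 -> acc=125 shift=7
  byte[1]=0xA6 cont=1 payload=0x26=38: acc |= 38<<7 -> acc=4989 shift=14
  byte[2]=0x65 cont=0 payload=0x65=101: acc |= 101<<14 -> acc=1659773 shift=21 [end]
Varint 1: bytes[0:3] = FD A6 65 -> value 1659773 (3 byte(s))
  byte[3]=0xF7 cont=1 payload=0x77=119: acc |= 119<<0 -> acc=119 shift=7
  byte[4]=0xAF cont=1 payload=0x2F=47: acc |= 47<<7 -> acc=6135 shift=14
  byte[5]=0xC4 cont=1 payload=0x44=68: acc |= 68<<14 -> acc=1120247 shift=21
  byte[6]=0x63 cont=0 payload=0x63=99: acc |= 99<<21 -> acc=208738295 shift=28 [end]
Varint 2: bytes[3:7] = F7 AF C4 63 -> value 208738295 (4 byte(s))
  byte[7]=0xF7 cont=1 payload=0x77=119: acc |= 119<<0 -> acc=119 shift=7
  byte[8]=0xCD cont=1 payload=0x4D=77: acc |= 77<<7 -> acc=9975 shift=14
  byte[9]=0x6D cont=0 payload=0x6D=109: acc |= 109<<14 -> acc=1795831 shift=21 [end]
Varint 3: bytes[7:10] = F7 CD 6D -> value 1795831 (3 byte(s))
  byte[10]=0x9F cont=1 payload=0x1F=31: acc |= 31<<0 -> acc=31 shift=7
  byte[11]=0x3E cont=0 payload=0x3E=62: acc |= 62<<7 -> acc=7967 shift=14 [end]
Varint 4: bytes[10:12] = 9F 3E -> value 7967 (2 byte(s))
  byte[12]=0x96 cont=1 payload=0x16=22: acc |= 22<<0 -> acc=22 shift=7
  byte[13]=0x6B cont=0 payload=0x6B=107: acc |= 107<<7 -> acc=13718 shift=14 [end]
Varint 5: bytes[12:14] = 96 6B -> value 13718 (2 byte(s))

Answer: 1659773 208738295 1795831 7967 13718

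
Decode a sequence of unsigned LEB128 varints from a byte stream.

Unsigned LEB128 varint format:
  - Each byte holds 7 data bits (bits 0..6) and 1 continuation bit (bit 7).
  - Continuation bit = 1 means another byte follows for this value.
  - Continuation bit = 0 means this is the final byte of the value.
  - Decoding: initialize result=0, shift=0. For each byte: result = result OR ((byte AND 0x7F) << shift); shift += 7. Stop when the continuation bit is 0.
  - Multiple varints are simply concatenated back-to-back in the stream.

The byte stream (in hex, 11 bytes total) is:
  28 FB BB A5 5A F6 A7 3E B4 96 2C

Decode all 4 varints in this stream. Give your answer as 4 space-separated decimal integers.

Answer: 40 189357563 1020918 723764

Derivation:
  byte[0]=0x28 cont=0 payload=0x28=40: acc |= 40<<0 -> acc=40 shift=7 [end]
Varint 1: bytes[0:1] = 28 -> value 40 (1 byte(s))
  byte[1]=0xFB cont=1 payload=0x7B=123: acc |= 123<<0 -> acc=123 shift=7
  byte[2]=0xBB cont=1 payload=0x3B=59: acc |= 59<<7 -> acc=7675 shift=14
  byte[3]=0xA5 cont=1 payload=0x25=37: acc |= 37<<14 -> acc=613883 shift=21
  byte[4]=0x5A cont=0 payload=0x5A=90: acc |= 90<<21 -> acc=189357563 shift=28 [end]
Varint 2: bytes[1:5] = FB BB A5 5A -> value 189357563 (4 byte(s))
  byte[5]=0xF6 cont=1 payload=0x76=118: acc |= 118<<0 -> acc=118 shift=7
  byte[6]=0xA7 cont=1 payload=0x27=39: acc |= 39<<7 -> acc=5110 shift=14
  byte[7]=0x3E cont=0 payload=0x3E=62: acc |= 62<<14 -> acc=1020918 shift=21 [end]
Varint 3: bytes[5:8] = F6 A7 3E -> value 1020918 (3 byte(s))
  byte[8]=0xB4 cont=1 payload=0x34=52: acc |= 52<<0 -> acc=52 shift=7
  byte[9]=0x96 cont=1 payload=0x16=22: acc |= 22<<7 -> acc=2868 shift=14
  byte[10]=0x2C cont=0 payload=0x2C=44: acc |= 44<<14 -> acc=723764 shift=21 [end]
Varint 4: bytes[8:11] = B4 96 2C -> value 723764 (3 byte(s))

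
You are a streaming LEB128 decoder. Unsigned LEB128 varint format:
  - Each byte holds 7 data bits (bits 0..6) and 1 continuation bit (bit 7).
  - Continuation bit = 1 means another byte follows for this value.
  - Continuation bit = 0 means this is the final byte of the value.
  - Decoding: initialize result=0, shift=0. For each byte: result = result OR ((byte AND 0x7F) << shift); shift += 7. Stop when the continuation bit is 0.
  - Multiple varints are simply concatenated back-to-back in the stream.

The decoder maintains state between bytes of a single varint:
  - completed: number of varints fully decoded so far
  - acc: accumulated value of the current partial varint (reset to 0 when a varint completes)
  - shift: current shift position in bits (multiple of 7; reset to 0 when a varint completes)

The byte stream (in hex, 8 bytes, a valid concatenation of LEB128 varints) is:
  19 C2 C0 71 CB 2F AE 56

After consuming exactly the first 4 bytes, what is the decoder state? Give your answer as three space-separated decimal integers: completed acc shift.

Answer: 2 0 0

Derivation:
byte[0]=0x19 cont=0 payload=0x19: varint #1 complete (value=25); reset -> completed=1 acc=0 shift=0
byte[1]=0xC2 cont=1 payload=0x42: acc |= 66<<0 -> completed=1 acc=66 shift=7
byte[2]=0xC0 cont=1 payload=0x40: acc |= 64<<7 -> completed=1 acc=8258 shift=14
byte[3]=0x71 cont=0 payload=0x71: varint #2 complete (value=1859650); reset -> completed=2 acc=0 shift=0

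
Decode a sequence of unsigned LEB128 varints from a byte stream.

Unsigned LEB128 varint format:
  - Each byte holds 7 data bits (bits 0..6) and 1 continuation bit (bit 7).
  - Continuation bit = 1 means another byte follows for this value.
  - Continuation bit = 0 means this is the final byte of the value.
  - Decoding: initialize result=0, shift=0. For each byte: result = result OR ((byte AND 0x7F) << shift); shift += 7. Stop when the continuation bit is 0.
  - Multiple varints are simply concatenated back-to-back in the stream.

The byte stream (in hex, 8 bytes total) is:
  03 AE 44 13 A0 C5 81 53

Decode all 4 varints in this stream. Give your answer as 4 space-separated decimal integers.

Answer: 3 8750 19 174088864

Derivation:
  byte[0]=0x03 cont=0 payload=0x03=3: acc |= 3<<0 -> acc=3 shift=7 [end]
Varint 1: bytes[0:1] = 03 -> value 3 (1 byte(s))
  byte[1]=0xAE cont=1 payload=0x2E=46: acc |= 46<<0 -> acc=46 shift=7
  byte[2]=0x44 cont=0 payload=0x44=68: acc |= 68<<7 -> acc=8750 shift=14 [end]
Varint 2: bytes[1:3] = AE 44 -> value 8750 (2 byte(s))
  byte[3]=0x13 cont=0 payload=0x13=19: acc |= 19<<0 -> acc=19 shift=7 [end]
Varint 3: bytes[3:4] = 13 -> value 19 (1 byte(s))
  byte[4]=0xA0 cont=1 payload=0x20=32: acc |= 32<<0 -> acc=32 shift=7
  byte[5]=0xC5 cont=1 payload=0x45=69: acc |= 69<<7 -> acc=8864 shift=14
  byte[6]=0x81 cont=1 payload=0x01=1: acc |= 1<<14 -> acc=25248 shift=21
  byte[7]=0x53 cont=0 payload=0x53=83: acc |= 83<<21 -> acc=174088864 shift=28 [end]
Varint 4: bytes[4:8] = A0 C5 81 53 -> value 174088864 (4 byte(s))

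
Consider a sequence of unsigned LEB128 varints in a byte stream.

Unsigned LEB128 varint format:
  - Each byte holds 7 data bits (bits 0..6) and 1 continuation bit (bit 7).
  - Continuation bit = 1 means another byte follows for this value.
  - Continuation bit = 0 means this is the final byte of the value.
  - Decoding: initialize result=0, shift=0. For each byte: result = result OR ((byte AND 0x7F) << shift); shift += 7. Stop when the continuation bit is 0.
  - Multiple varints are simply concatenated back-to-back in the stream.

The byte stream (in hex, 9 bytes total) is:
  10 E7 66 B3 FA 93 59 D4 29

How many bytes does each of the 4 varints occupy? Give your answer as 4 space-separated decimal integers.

Answer: 1 2 4 2

Derivation:
  byte[0]=0x10 cont=0 payload=0x10=16: acc |= 16<<0 -> acc=16 shift=7 [end]
Varint 1: bytes[0:1] = 10 -> value 16 (1 byte(s))
  byte[1]=0xE7 cont=1 payload=0x67=103: acc |= 103<<0 -> acc=103 shift=7
  byte[2]=0x66 cont=0 payload=0x66=102: acc |= 102<<7 -> acc=13159 shift=14 [end]
Varint 2: bytes[1:3] = E7 66 -> value 13159 (2 byte(s))
  byte[3]=0xB3 cont=1 payload=0x33=51: acc |= 51<<0 -> acc=51 shift=7
  byte[4]=0xFA cont=1 payload=0x7A=122: acc |= 122<<7 -> acc=15667 shift=14
  byte[5]=0x93 cont=1 payload=0x13=19: acc |= 19<<14 -> acc=326963 shift=21
  byte[6]=0x59 cont=0 payload=0x59=89: acc |= 89<<21 -> acc=186973491 shift=28 [end]
Varint 3: bytes[3:7] = B3 FA 93 59 -> value 186973491 (4 byte(s))
  byte[7]=0xD4 cont=1 payload=0x54=84: acc |= 84<<0 -> acc=84 shift=7
  byte[8]=0x29 cont=0 payload=0x29=41: acc |= 41<<7 -> acc=5332 shift=14 [end]
Varint 4: bytes[7:9] = D4 29 -> value 5332 (2 byte(s))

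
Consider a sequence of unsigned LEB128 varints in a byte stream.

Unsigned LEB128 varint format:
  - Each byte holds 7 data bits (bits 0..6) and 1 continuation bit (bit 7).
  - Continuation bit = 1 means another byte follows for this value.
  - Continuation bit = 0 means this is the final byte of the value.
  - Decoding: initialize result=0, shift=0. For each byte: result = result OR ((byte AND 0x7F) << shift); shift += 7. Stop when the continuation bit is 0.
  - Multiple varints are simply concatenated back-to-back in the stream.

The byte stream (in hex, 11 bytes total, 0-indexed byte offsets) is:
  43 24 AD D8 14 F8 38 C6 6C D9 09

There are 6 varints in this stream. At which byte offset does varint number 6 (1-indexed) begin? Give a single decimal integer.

  byte[0]=0x43 cont=0 payload=0x43=67: acc |= 67<<0 -> acc=67 shift=7 [end]
Varint 1: bytes[0:1] = 43 -> value 67 (1 byte(s))
  byte[1]=0x24 cont=0 payload=0x24=36: acc |= 36<<0 -> acc=36 shift=7 [end]
Varint 2: bytes[1:2] = 24 -> value 36 (1 byte(s))
  byte[2]=0xAD cont=1 payload=0x2D=45: acc |= 45<<0 -> acc=45 shift=7
  byte[3]=0xD8 cont=1 payload=0x58=88: acc |= 88<<7 -> acc=11309 shift=14
  byte[4]=0x14 cont=0 payload=0x14=20: acc |= 20<<14 -> acc=338989 shift=21 [end]
Varint 3: bytes[2:5] = AD D8 14 -> value 338989 (3 byte(s))
  byte[5]=0xF8 cont=1 payload=0x78=120: acc |= 120<<0 -> acc=120 shift=7
  byte[6]=0x38 cont=0 payload=0x38=56: acc |= 56<<7 -> acc=7288 shift=14 [end]
Varint 4: bytes[5:7] = F8 38 -> value 7288 (2 byte(s))
  byte[7]=0xC6 cont=1 payload=0x46=70: acc |= 70<<0 -> acc=70 shift=7
  byte[8]=0x6C cont=0 payload=0x6C=108: acc |= 108<<7 -> acc=13894 shift=14 [end]
Varint 5: bytes[7:9] = C6 6C -> value 13894 (2 byte(s))
  byte[9]=0xD9 cont=1 payload=0x59=89: acc |= 89<<0 -> acc=89 shift=7
  byte[10]=0x09 cont=0 payload=0x09=9: acc |= 9<<7 -> acc=1241 shift=14 [end]
Varint 6: bytes[9:11] = D9 09 -> value 1241 (2 byte(s))

Answer: 9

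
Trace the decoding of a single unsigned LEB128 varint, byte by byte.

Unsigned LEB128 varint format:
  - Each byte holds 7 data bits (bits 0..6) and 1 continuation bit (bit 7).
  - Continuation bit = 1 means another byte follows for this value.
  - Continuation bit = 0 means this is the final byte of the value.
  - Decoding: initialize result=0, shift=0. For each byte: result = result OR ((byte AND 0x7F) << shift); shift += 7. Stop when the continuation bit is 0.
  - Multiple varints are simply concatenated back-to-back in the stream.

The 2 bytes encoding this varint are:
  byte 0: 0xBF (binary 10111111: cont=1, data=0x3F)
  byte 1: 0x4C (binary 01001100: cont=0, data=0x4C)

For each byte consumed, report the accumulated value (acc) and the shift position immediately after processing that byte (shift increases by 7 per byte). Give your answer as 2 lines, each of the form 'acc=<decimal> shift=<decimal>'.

byte 0=0xBF: payload=0x3F=63, contrib = 63<<0 = 63; acc -> 63, shift -> 7
byte 1=0x4C: payload=0x4C=76, contrib = 76<<7 = 9728; acc -> 9791, shift -> 14

Answer: acc=63 shift=7
acc=9791 shift=14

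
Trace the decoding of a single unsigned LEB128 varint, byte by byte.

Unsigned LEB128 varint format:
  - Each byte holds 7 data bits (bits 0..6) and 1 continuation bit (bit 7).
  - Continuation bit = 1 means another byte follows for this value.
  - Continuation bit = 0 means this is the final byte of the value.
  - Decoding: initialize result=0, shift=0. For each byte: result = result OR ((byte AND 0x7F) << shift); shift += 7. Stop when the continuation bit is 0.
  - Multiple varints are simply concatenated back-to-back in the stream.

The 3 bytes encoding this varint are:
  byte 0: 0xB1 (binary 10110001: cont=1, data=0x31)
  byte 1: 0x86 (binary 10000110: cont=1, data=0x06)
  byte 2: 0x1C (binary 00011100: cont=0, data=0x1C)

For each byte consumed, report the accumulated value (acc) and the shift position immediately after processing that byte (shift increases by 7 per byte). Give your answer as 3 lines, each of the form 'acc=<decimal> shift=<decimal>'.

byte 0=0xB1: payload=0x31=49, contrib = 49<<0 = 49; acc -> 49, shift -> 7
byte 1=0x86: payload=0x06=6, contrib = 6<<7 = 768; acc -> 817, shift -> 14
byte 2=0x1C: payload=0x1C=28, contrib = 28<<14 = 458752; acc -> 459569, shift -> 21

Answer: acc=49 shift=7
acc=817 shift=14
acc=459569 shift=21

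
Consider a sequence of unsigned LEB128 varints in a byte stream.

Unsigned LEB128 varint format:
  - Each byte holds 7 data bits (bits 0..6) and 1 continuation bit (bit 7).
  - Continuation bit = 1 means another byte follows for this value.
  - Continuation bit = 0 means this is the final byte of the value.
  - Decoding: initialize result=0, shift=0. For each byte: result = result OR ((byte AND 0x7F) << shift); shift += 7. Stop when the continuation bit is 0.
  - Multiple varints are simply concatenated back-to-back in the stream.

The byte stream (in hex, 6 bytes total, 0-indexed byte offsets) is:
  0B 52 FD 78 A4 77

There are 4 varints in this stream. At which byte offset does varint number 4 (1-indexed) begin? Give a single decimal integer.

  byte[0]=0x0B cont=0 payload=0x0B=11: acc |= 11<<0 -> acc=11 shift=7 [end]
Varint 1: bytes[0:1] = 0B -> value 11 (1 byte(s))
  byte[1]=0x52 cont=0 payload=0x52=82: acc |= 82<<0 -> acc=82 shift=7 [end]
Varint 2: bytes[1:2] = 52 -> value 82 (1 byte(s))
  byte[2]=0xFD cont=1 payload=0x7D=125: acc |= 125<<0 -> acc=125 shift=7
  byte[3]=0x78 cont=0 payload=0x78=120: acc |= 120<<7 -> acc=15485 shift=14 [end]
Varint 3: bytes[2:4] = FD 78 -> value 15485 (2 byte(s))
  byte[4]=0xA4 cont=1 payload=0x24=36: acc |= 36<<0 -> acc=36 shift=7
  byte[5]=0x77 cont=0 payload=0x77=119: acc |= 119<<7 -> acc=15268 shift=14 [end]
Varint 4: bytes[4:6] = A4 77 -> value 15268 (2 byte(s))

Answer: 4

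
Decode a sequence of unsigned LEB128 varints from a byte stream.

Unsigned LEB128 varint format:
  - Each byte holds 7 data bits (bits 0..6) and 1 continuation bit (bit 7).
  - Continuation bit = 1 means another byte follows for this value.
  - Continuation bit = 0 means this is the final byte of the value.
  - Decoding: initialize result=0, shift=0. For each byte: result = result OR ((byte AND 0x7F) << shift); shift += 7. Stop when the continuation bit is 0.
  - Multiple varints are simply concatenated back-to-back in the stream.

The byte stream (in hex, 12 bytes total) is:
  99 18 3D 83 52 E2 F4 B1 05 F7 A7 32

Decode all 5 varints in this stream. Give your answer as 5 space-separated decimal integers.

Answer: 3097 61 10499 11303522 824311

Derivation:
  byte[0]=0x99 cont=1 payload=0x19=25: acc |= 25<<0 -> acc=25 shift=7
  byte[1]=0x18 cont=0 payload=0x18=24: acc |= 24<<7 -> acc=3097 shift=14 [end]
Varint 1: bytes[0:2] = 99 18 -> value 3097 (2 byte(s))
  byte[2]=0x3D cont=0 payload=0x3D=61: acc |= 61<<0 -> acc=61 shift=7 [end]
Varint 2: bytes[2:3] = 3D -> value 61 (1 byte(s))
  byte[3]=0x83 cont=1 payload=0x03=3: acc |= 3<<0 -> acc=3 shift=7
  byte[4]=0x52 cont=0 payload=0x52=82: acc |= 82<<7 -> acc=10499 shift=14 [end]
Varint 3: bytes[3:5] = 83 52 -> value 10499 (2 byte(s))
  byte[5]=0xE2 cont=1 payload=0x62=98: acc |= 98<<0 -> acc=98 shift=7
  byte[6]=0xF4 cont=1 payload=0x74=116: acc |= 116<<7 -> acc=14946 shift=14
  byte[7]=0xB1 cont=1 payload=0x31=49: acc |= 49<<14 -> acc=817762 shift=21
  byte[8]=0x05 cont=0 payload=0x05=5: acc |= 5<<21 -> acc=11303522 shift=28 [end]
Varint 4: bytes[5:9] = E2 F4 B1 05 -> value 11303522 (4 byte(s))
  byte[9]=0xF7 cont=1 payload=0x77=119: acc |= 119<<0 -> acc=119 shift=7
  byte[10]=0xA7 cont=1 payload=0x27=39: acc |= 39<<7 -> acc=5111 shift=14
  byte[11]=0x32 cont=0 payload=0x32=50: acc |= 50<<14 -> acc=824311 shift=21 [end]
Varint 5: bytes[9:12] = F7 A7 32 -> value 824311 (3 byte(s))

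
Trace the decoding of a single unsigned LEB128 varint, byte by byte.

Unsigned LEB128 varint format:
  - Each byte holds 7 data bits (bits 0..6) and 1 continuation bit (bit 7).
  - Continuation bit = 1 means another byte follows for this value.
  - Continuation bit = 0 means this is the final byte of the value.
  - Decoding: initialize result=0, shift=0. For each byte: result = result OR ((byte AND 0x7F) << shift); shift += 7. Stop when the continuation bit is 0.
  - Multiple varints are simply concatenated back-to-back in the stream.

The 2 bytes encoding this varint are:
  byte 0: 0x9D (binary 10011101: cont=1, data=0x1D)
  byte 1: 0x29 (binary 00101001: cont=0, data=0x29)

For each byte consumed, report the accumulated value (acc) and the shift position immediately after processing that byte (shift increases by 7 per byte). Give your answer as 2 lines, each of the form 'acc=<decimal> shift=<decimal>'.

Answer: acc=29 shift=7
acc=5277 shift=14

Derivation:
byte 0=0x9D: payload=0x1D=29, contrib = 29<<0 = 29; acc -> 29, shift -> 7
byte 1=0x29: payload=0x29=41, contrib = 41<<7 = 5248; acc -> 5277, shift -> 14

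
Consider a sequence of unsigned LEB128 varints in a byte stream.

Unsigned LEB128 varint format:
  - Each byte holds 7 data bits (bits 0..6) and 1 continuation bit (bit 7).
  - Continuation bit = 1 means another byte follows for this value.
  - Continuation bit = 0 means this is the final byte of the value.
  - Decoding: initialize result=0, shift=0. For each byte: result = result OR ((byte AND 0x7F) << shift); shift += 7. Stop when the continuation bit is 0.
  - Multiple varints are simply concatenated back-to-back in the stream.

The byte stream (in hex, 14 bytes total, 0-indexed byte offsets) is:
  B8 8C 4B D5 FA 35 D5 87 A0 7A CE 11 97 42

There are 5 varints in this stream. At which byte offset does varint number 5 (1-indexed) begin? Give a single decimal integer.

  byte[0]=0xB8 cont=1 payload=0x38=56: acc |= 56<<0 -> acc=56 shift=7
  byte[1]=0x8C cont=1 payload=0x0C=12: acc |= 12<<7 -> acc=1592 shift=14
  byte[2]=0x4B cont=0 payload=0x4B=75: acc |= 75<<14 -> acc=1230392 shift=21 [end]
Varint 1: bytes[0:3] = B8 8C 4B -> value 1230392 (3 byte(s))
  byte[3]=0xD5 cont=1 payload=0x55=85: acc |= 85<<0 -> acc=85 shift=7
  byte[4]=0xFA cont=1 payload=0x7A=122: acc |= 122<<7 -> acc=15701 shift=14
  byte[5]=0x35 cont=0 payload=0x35=53: acc |= 53<<14 -> acc=884053 shift=21 [end]
Varint 2: bytes[3:6] = D5 FA 35 -> value 884053 (3 byte(s))
  byte[6]=0xD5 cont=1 payload=0x55=85: acc |= 85<<0 -> acc=85 shift=7
  byte[7]=0x87 cont=1 payload=0x07=7: acc |= 7<<7 -> acc=981 shift=14
  byte[8]=0xA0 cont=1 payload=0x20=32: acc |= 32<<14 -> acc=525269 shift=21
  byte[9]=0x7A cont=0 payload=0x7A=122: acc |= 122<<21 -> acc=256377813 shift=28 [end]
Varint 3: bytes[6:10] = D5 87 A0 7A -> value 256377813 (4 byte(s))
  byte[10]=0xCE cont=1 payload=0x4E=78: acc |= 78<<0 -> acc=78 shift=7
  byte[11]=0x11 cont=0 payload=0x11=17: acc |= 17<<7 -> acc=2254 shift=14 [end]
Varint 4: bytes[10:12] = CE 11 -> value 2254 (2 byte(s))
  byte[12]=0x97 cont=1 payload=0x17=23: acc |= 23<<0 -> acc=23 shift=7
  byte[13]=0x42 cont=0 payload=0x42=66: acc |= 66<<7 -> acc=8471 shift=14 [end]
Varint 5: bytes[12:14] = 97 42 -> value 8471 (2 byte(s))

Answer: 12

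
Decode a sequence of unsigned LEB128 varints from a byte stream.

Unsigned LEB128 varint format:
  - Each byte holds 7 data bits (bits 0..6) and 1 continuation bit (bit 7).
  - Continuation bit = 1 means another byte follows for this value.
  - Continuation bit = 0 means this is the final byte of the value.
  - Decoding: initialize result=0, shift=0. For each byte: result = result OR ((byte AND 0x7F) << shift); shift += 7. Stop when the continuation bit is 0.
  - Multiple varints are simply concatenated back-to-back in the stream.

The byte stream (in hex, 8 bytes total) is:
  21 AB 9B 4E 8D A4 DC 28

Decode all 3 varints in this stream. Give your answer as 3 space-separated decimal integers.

  byte[0]=0x21 cont=0 payload=0x21=33: acc |= 33<<0 -> acc=33 shift=7 [end]
Varint 1: bytes[0:1] = 21 -> value 33 (1 byte(s))
  byte[1]=0xAB cont=1 payload=0x2B=43: acc |= 43<<0 -> acc=43 shift=7
  byte[2]=0x9B cont=1 payload=0x1B=27: acc |= 27<<7 -> acc=3499 shift=14
  byte[3]=0x4E cont=0 payload=0x4E=78: acc |= 78<<14 -> acc=1281451 shift=21 [end]
Varint 2: bytes[1:4] = AB 9B 4E -> value 1281451 (3 byte(s))
  byte[4]=0x8D cont=1 payload=0x0D=13: acc |= 13<<0 -> acc=13 shift=7
  byte[5]=0xA4 cont=1 payload=0x24=36: acc |= 36<<7 -> acc=4621 shift=14
  byte[6]=0xDC cont=1 payload=0x5C=92: acc |= 92<<14 -> acc=1511949 shift=21
  byte[7]=0x28 cont=0 payload=0x28=40: acc |= 40<<21 -> acc=85398029 shift=28 [end]
Varint 3: bytes[4:8] = 8D A4 DC 28 -> value 85398029 (4 byte(s))

Answer: 33 1281451 85398029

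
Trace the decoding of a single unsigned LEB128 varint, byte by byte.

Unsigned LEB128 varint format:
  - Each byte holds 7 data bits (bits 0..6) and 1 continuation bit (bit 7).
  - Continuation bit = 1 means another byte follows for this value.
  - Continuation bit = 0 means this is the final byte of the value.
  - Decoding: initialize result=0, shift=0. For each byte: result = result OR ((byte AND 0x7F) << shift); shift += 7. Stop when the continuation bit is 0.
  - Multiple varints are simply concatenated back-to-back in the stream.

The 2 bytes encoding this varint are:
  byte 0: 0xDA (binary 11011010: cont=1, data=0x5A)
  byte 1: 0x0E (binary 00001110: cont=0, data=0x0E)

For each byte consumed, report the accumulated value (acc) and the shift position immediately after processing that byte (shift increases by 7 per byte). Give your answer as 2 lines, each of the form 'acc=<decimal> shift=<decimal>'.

Answer: acc=90 shift=7
acc=1882 shift=14

Derivation:
byte 0=0xDA: payload=0x5A=90, contrib = 90<<0 = 90; acc -> 90, shift -> 7
byte 1=0x0E: payload=0x0E=14, contrib = 14<<7 = 1792; acc -> 1882, shift -> 14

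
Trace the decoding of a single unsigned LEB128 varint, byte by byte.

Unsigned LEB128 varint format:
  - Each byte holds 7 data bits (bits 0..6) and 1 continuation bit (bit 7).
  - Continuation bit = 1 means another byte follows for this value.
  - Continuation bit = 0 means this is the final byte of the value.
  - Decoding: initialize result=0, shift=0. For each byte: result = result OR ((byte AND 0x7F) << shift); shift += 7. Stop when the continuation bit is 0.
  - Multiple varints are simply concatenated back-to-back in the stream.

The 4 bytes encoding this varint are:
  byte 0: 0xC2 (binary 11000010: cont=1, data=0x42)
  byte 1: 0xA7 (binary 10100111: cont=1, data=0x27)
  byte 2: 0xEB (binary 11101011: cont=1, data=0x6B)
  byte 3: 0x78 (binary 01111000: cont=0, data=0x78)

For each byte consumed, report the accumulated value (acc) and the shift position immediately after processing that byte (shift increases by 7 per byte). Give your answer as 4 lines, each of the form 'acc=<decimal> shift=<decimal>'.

Answer: acc=66 shift=7
acc=5058 shift=14
acc=1758146 shift=21
acc=253416386 shift=28

Derivation:
byte 0=0xC2: payload=0x42=66, contrib = 66<<0 = 66; acc -> 66, shift -> 7
byte 1=0xA7: payload=0x27=39, contrib = 39<<7 = 4992; acc -> 5058, shift -> 14
byte 2=0xEB: payload=0x6B=107, contrib = 107<<14 = 1753088; acc -> 1758146, shift -> 21
byte 3=0x78: payload=0x78=120, contrib = 120<<21 = 251658240; acc -> 253416386, shift -> 28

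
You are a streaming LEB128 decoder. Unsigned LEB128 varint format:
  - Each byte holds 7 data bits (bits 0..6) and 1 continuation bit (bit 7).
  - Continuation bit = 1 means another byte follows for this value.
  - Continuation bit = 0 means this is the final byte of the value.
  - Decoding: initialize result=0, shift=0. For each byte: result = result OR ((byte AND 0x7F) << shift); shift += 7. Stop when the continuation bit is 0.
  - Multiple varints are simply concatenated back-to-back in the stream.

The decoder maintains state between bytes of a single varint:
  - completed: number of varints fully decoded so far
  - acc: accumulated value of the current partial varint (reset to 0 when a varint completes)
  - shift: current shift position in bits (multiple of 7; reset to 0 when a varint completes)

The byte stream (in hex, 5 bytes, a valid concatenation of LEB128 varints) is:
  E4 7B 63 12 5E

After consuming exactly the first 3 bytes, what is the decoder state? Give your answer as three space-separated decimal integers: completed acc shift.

Answer: 2 0 0

Derivation:
byte[0]=0xE4 cont=1 payload=0x64: acc |= 100<<0 -> completed=0 acc=100 shift=7
byte[1]=0x7B cont=0 payload=0x7B: varint #1 complete (value=15844); reset -> completed=1 acc=0 shift=0
byte[2]=0x63 cont=0 payload=0x63: varint #2 complete (value=99); reset -> completed=2 acc=0 shift=0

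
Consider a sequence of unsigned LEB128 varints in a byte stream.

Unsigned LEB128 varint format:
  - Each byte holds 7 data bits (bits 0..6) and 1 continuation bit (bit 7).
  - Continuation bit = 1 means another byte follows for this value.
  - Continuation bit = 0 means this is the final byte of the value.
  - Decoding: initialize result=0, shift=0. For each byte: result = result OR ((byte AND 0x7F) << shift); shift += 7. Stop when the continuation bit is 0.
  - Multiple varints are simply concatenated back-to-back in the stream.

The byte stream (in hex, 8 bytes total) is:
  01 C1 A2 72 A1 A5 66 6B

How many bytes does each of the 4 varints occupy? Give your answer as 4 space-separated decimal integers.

Answer: 1 3 3 1

Derivation:
  byte[0]=0x01 cont=0 payload=0x01=1: acc |= 1<<0 -> acc=1 shift=7 [end]
Varint 1: bytes[0:1] = 01 -> value 1 (1 byte(s))
  byte[1]=0xC1 cont=1 payload=0x41=65: acc |= 65<<0 -> acc=65 shift=7
  byte[2]=0xA2 cont=1 payload=0x22=34: acc |= 34<<7 -> acc=4417 shift=14
  byte[3]=0x72 cont=0 payload=0x72=114: acc |= 114<<14 -> acc=1872193 shift=21 [end]
Varint 2: bytes[1:4] = C1 A2 72 -> value 1872193 (3 byte(s))
  byte[4]=0xA1 cont=1 payload=0x21=33: acc |= 33<<0 -> acc=33 shift=7
  byte[5]=0xA5 cont=1 payload=0x25=37: acc |= 37<<7 -> acc=4769 shift=14
  byte[6]=0x66 cont=0 payload=0x66=102: acc |= 102<<14 -> acc=1675937 shift=21 [end]
Varint 3: bytes[4:7] = A1 A5 66 -> value 1675937 (3 byte(s))
  byte[7]=0x6B cont=0 payload=0x6B=107: acc |= 107<<0 -> acc=107 shift=7 [end]
Varint 4: bytes[7:8] = 6B -> value 107 (1 byte(s))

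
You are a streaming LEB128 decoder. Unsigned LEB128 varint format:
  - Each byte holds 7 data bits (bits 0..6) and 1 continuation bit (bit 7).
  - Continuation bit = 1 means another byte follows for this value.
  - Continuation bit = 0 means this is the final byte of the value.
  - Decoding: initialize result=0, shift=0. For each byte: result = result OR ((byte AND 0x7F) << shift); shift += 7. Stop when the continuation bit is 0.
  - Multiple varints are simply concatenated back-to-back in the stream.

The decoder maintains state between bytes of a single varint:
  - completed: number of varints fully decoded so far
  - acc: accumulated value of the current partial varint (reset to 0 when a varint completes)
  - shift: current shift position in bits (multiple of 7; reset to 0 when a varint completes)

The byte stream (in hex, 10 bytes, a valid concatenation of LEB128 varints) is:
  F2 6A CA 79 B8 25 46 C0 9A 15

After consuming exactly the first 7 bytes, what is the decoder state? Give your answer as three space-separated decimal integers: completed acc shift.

byte[0]=0xF2 cont=1 payload=0x72: acc |= 114<<0 -> completed=0 acc=114 shift=7
byte[1]=0x6A cont=0 payload=0x6A: varint #1 complete (value=13682); reset -> completed=1 acc=0 shift=0
byte[2]=0xCA cont=1 payload=0x4A: acc |= 74<<0 -> completed=1 acc=74 shift=7
byte[3]=0x79 cont=0 payload=0x79: varint #2 complete (value=15562); reset -> completed=2 acc=0 shift=0
byte[4]=0xB8 cont=1 payload=0x38: acc |= 56<<0 -> completed=2 acc=56 shift=7
byte[5]=0x25 cont=0 payload=0x25: varint #3 complete (value=4792); reset -> completed=3 acc=0 shift=0
byte[6]=0x46 cont=0 payload=0x46: varint #4 complete (value=70); reset -> completed=4 acc=0 shift=0

Answer: 4 0 0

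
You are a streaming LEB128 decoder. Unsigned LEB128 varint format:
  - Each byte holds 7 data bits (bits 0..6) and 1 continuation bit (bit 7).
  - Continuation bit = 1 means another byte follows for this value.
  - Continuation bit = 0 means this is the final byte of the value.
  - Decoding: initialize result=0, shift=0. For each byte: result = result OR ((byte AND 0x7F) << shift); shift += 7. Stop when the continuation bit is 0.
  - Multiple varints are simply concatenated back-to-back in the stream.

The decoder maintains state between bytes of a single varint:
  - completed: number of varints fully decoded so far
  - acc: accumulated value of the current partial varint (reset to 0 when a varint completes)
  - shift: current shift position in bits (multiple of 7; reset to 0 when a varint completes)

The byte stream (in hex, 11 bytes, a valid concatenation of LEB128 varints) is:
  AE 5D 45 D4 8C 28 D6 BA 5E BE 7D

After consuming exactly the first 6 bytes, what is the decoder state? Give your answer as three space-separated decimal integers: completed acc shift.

byte[0]=0xAE cont=1 payload=0x2E: acc |= 46<<0 -> completed=0 acc=46 shift=7
byte[1]=0x5D cont=0 payload=0x5D: varint #1 complete (value=11950); reset -> completed=1 acc=0 shift=0
byte[2]=0x45 cont=0 payload=0x45: varint #2 complete (value=69); reset -> completed=2 acc=0 shift=0
byte[3]=0xD4 cont=1 payload=0x54: acc |= 84<<0 -> completed=2 acc=84 shift=7
byte[4]=0x8C cont=1 payload=0x0C: acc |= 12<<7 -> completed=2 acc=1620 shift=14
byte[5]=0x28 cont=0 payload=0x28: varint #3 complete (value=656980); reset -> completed=3 acc=0 shift=0

Answer: 3 0 0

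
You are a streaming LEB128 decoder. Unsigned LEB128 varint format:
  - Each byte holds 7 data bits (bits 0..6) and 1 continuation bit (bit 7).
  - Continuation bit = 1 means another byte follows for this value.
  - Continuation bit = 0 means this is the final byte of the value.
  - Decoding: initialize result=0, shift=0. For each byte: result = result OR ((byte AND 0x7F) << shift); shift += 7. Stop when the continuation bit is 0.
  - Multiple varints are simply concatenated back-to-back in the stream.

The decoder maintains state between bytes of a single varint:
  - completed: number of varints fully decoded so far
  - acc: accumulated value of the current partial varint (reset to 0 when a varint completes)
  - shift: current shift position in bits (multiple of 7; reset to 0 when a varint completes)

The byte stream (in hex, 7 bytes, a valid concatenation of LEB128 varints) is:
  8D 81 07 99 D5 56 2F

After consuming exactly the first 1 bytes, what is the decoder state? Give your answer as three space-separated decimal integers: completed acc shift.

byte[0]=0x8D cont=1 payload=0x0D: acc |= 13<<0 -> completed=0 acc=13 shift=7

Answer: 0 13 7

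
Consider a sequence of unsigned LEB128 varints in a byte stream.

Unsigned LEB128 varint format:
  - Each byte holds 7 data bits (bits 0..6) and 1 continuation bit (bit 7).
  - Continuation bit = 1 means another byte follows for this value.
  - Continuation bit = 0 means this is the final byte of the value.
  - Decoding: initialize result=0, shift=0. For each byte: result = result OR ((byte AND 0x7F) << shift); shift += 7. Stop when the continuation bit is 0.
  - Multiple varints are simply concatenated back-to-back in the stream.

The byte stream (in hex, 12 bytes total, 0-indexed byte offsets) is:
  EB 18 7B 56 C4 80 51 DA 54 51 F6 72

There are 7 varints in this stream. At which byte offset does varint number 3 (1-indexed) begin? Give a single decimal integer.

Answer: 3

Derivation:
  byte[0]=0xEB cont=1 payload=0x6B=107: acc |= 107<<0 -> acc=107 shift=7
  byte[1]=0x18 cont=0 payload=0x18=24: acc |= 24<<7 -> acc=3179 shift=14 [end]
Varint 1: bytes[0:2] = EB 18 -> value 3179 (2 byte(s))
  byte[2]=0x7B cont=0 payload=0x7B=123: acc |= 123<<0 -> acc=123 shift=7 [end]
Varint 2: bytes[2:3] = 7B -> value 123 (1 byte(s))
  byte[3]=0x56 cont=0 payload=0x56=86: acc |= 86<<0 -> acc=86 shift=7 [end]
Varint 3: bytes[3:4] = 56 -> value 86 (1 byte(s))
  byte[4]=0xC4 cont=1 payload=0x44=68: acc |= 68<<0 -> acc=68 shift=7
  byte[5]=0x80 cont=1 payload=0x00=0: acc |= 0<<7 -> acc=68 shift=14
  byte[6]=0x51 cont=0 payload=0x51=81: acc |= 81<<14 -> acc=1327172 shift=21 [end]
Varint 4: bytes[4:7] = C4 80 51 -> value 1327172 (3 byte(s))
  byte[7]=0xDA cont=1 payload=0x5A=90: acc |= 90<<0 -> acc=90 shift=7
  byte[8]=0x54 cont=0 payload=0x54=84: acc |= 84<<7 -> acc=10842 shift=14 [end]
Varint 5: bytes[7:9] = DA 54 -> value 10842 (2 byte(s))
  byte[9]=0x51 cont=0 payload=0x51=81: acc |= 81<<0 -> acc=81 shift=7 [end]
Varint 6: bytes[9:10] = 51 -> value 81 (1 byte(s))
  byte[10]=0xF6 cont=1 payload=0x76=118: acc |= 118<<0 -> acc=118 shift=7
  byte[11]=0x72 cont=0 payload=0x72=114: acc |= 114<<7 -> acc=14710 shift=14 [end]
Varint 7: bytes[10:12] = F6 72 -> value 14710 (2 byte(s))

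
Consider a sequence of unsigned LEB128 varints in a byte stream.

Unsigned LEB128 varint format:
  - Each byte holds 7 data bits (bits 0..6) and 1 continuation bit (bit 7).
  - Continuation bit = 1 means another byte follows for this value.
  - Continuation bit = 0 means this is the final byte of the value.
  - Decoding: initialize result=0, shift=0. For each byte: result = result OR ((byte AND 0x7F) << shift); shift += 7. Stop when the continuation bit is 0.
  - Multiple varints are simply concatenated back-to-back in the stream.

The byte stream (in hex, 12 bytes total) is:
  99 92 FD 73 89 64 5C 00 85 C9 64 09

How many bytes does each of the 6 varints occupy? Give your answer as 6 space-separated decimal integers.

Answer: 4 2 1 1 3 1

Derivation:
  byte[0]=0x99 cont=1 payload=0x19=25: acc |= 25<<0 -> acc=25 shift=7
  byte[1]=0x92 cont=1 payload=0x12=18: acc |= 18<<7 -> acc=2329 shift=14
  byte[2]=0xFD cont=1 payload=0x7D=125: acc |= 125<<14 -> acc=2050329 shift=21
  byte[3]=0x73 cont=0 payload=0x73=115: acc |= 115<<21 -> acc=243222809 shift=28 [end]
Varint 1: bytes[0:4] = 99 92 FD 73 -> value 243222809 (4 byte(s))
  byte[4]=0x89 cont=1 payload=0x09=9: acc |= 9<<0 -> acc=9 shift=7
  byte[5]=0x64 cont=0 payload=0x64=100: acc |= 100<<7 -> acc=12809 shift=14 [end]
Varint 2: bytes[4:6] = 89 64 -> value 12809 (2 byte(s))
  byte[6]=0x5C cont=0 payload=0x5C=92: acc |= 92<<0 -> acc=92 shift=7 [end]
Varint 3: bytes[6:7] = 5C -> value 92 (1 byte(s))
  byte[7]=0x00 cont=0 payload=0x00=0: acc |= 0<<0 -> acc=0 shift=7 [end]
Varint 4: bytes[7:8] = 00 -> value 0 (1 byte(s))
  byte[8]=0x85 cont=1 payload=0x05=5: acc |= 5<<0 -> acc=5 shift=7
  byte[9]=0xC9 cont=1 payload=0x49=73: acc |= 73<<7 -> acc=9349 shift=14
  byte[10]=0x64 cont=0 payload=0x64=100: acc |= 100<<14 -> acc=1647749 shift=21 [end]
Varint 5: bytes[8:11] = 85 C9 64 -> value 1647749 (3 byte(s))
  byte[11]=0x09 cont=0 payload=0x09=9: acc |= 9<<0 -> acc=9 shift=7 [end]
Varint 6: bytes[11:12] = 09 -> value 9 (1 byte(s))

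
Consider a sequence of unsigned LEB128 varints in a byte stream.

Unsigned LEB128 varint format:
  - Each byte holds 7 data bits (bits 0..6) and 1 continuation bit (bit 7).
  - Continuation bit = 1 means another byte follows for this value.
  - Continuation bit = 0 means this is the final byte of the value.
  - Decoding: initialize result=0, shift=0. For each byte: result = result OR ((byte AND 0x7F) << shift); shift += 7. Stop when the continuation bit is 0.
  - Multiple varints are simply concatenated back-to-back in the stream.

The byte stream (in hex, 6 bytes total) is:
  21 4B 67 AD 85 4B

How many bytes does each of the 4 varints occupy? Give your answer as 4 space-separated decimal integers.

Answer: 1 1 1 3

Derivation:
  byte[0]=0x21 cont=0 payload=0x21=33: acc |= 33<<0 -> acc=33 shift=7 [end]
Varint 1: bytes[0:1] = 21 -> value 33 (1 byte(s))
  byte[1]=0x4B cont=0 payload=0x4B=75: acc |= 75<<0 -> acc=75 shift=7 [end]
Varint 2: bytes[1:2] = 4B -> value 75 (1 byte(s))
  byte[2]=0x67 cont=0 payload=0x67=103: acc |= 103<<0 -> acc=103 shift=7 [end]
Varint 3: bytes[2:3] = 67 -> value 103 (1 byte(s))
  byte[3]=0xAD cont=1 payload=0x2D=45: acc |= 45<<0 -> acc=45 shift=7
  byte[4]=0x85 cont=1 payload=0x05=5: acc |= 5<<7 -> acc=685 shift=14
  byte[5]=0x4B cont=0 payload=0x4B=75: acc |= 75<<14 -> acc=1229485 shift=21 [end]
Varint 4: bytes[3:6] = AD 85 4B -> value 1229485 (3 byte(s))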